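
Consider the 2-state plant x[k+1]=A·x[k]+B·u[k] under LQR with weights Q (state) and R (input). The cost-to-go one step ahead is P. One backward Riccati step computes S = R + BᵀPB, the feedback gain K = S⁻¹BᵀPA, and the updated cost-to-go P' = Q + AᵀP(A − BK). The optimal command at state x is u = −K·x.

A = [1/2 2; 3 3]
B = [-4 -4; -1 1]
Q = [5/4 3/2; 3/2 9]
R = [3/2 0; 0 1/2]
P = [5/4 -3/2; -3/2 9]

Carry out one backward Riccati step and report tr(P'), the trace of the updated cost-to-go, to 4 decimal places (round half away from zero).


19.3866

BᵀP = [-3.5000 -3.0000; -6.5000 15.0000]
S = R + BᵀPB = [3/2 0; 0 1/2] + [17.0000 11.0000; 11.0000 41.0000] = [18.5000 11.0000; 11.0000 41.5000]
BᵀPA = [-10.7500 -16.0000; 41.7500 32.0000]
K = S⁻¹·BᵀPA = [-1.3999 -1.5709; 1.3771 1.1875]
A−BK = [0.4088 0.4662; 0.2230 0.2416]
AᵀP(A−BK) = [4.2708 4.5354; 4.5354 4.8659]
P' = Q + AᵀP(A−BK) = [5.5208 6.0354; 6.0354 13.8659]
tr(P') = 19.3866


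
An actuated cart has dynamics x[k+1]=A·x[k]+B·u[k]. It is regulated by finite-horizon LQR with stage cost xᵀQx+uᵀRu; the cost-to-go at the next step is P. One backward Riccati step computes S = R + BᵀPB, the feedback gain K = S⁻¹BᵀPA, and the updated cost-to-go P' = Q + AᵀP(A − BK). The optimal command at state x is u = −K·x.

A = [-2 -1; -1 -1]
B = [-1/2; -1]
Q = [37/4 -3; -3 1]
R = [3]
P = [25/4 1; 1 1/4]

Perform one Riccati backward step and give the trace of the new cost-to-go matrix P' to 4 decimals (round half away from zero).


BᵀP = [-4.1250 -0.7500]
S = R + BᵀPB = [3] + [2.8125] = [5.8125]
BᵀPA = [9.0000 4.8750]
K = S⁻¹·BᵀPA = [1.5484 0.8387]
A−BK = [-1.2258 -0.5806; 0.5484 -0.1613]
AᵀP(A−BK) = [15.3145 8.2016; 8.2016 4.4113]
P' = Q + AᵀP(A−BK) = [24.5645 5.2016; 5.2016 5.4113]
tr(P') = 29.9758

29.9758


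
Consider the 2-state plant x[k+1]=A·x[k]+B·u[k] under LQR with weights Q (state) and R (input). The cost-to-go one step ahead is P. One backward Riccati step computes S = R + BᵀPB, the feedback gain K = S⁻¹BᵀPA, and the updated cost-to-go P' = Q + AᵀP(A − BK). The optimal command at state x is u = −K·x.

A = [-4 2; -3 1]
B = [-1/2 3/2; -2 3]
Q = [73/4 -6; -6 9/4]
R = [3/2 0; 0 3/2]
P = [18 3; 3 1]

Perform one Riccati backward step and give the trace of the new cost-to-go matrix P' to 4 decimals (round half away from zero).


38.0472

BᵀP = [-15.0000 -3.5000; 36.0000 7.5000]
S = R + BᵀPB = [3/2 0; 0 3/2] + [14.5000 -33.0000; -33.0000 76.5000] = [16.0000 -33.0000; -33.0000 78.0000]
BᵀPA = [70.5000 -33.5000; -166.5000 79.5000]
K = S⁻¹·BᵀPA = [0.0283 0.0660; -2.1226 1.0472]
A−BK = [-0.8019 0.4623; 3.4245 -2.0094]
AᵀP(A−BK) = [13.5849 -7.3019; -7.3019 3.9623]
P' = Q + AᵀP(A−BK) = [31.8349 -13.3019; -13.3019 6.2123]
tr(P') = 38.0472


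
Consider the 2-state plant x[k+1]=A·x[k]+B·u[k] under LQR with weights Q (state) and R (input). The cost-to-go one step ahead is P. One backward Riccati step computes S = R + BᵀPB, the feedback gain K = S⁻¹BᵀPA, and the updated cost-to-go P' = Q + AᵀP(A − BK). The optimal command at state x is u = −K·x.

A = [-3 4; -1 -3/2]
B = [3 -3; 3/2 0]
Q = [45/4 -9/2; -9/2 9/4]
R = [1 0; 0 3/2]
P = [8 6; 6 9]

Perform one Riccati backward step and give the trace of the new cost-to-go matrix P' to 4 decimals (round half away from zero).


BᵀP = [33.0000 31.5000; -24.0000 -18.0000]
S = R + BᵀPB = [1 0; 0 3/2] + [146.2500 -99.0000; -99.0000 72.0000] = [147.2500 -99.0000; -99.0000 73.5000]
BᵀPA = [-130.5000 84.7500; 90.0000 -69.0000]
K = S⁻¹·BᵀPA = [-0.6672 -0.5890; 0.3259 -1.7321]
A−BK = [-0.0209 0.5706; 0.0007 -0.6165]
AᵀP(A−BK) = [0.6077 -0.4734; -0.4734 6.6514]
P' = Q + AᵀP(A−BK) = [11.8577 -4.9734; -4.9734 8.9014]
tr(P') = 20.7591

20.7591


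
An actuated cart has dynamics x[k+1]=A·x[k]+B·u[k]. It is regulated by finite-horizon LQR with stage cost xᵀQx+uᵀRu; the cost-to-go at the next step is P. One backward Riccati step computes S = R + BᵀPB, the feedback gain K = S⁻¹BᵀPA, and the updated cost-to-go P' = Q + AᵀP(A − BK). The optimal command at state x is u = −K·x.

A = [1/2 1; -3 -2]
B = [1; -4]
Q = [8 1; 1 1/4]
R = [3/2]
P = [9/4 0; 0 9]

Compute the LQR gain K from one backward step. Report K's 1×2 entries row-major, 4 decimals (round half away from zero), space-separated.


BᵀP = [2.2500 -36.0000]
S = R + BᵀPB = [3/2] + [146.2500] = [147.7500]
BᵀPA = [109.1250 74.2500]
K = S⁻¹·BᵀPA = [0.7386 0.5025]
A−BK = [-0.2386 0.4975; -0.0457 0.0102]
AᵀP(A−BK) = [0.9651 0.2855; 0.2855 0.9365]
P' = Q + AᵀP(A−BK) = [8.9651 1.2855; 1.2855 1.1865]
tr(P') = 10.1516

0.7386 0.5025


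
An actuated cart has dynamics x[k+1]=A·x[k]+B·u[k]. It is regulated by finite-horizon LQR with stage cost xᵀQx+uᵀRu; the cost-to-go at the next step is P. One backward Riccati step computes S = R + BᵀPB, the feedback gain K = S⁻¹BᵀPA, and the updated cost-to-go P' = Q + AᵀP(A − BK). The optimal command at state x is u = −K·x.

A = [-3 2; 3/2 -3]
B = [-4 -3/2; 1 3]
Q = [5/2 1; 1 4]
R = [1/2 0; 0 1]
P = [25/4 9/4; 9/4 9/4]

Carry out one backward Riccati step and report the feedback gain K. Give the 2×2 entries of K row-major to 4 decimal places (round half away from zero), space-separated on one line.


0.6420 -0.1541 0.2675 -0.8788

BᵀP = [-22.7500 -6.7500; -2.6250 3.3750]
S = R + BᵀPB = [1/2 0; 0 1] + [84.2500 13.8750; 13.8750 14.0625] = [84.7500 13.8750; 13.8750 15.0625]
BᵀPA = [58.1250 -25.2500; 12.9375 -15.3750]
K = S⁻¹·BᵀPA = [0.6420 -0.1541; 0.2675 -0.8788]
A−BK = [-0.0306 0.0655; 0.0555 -0.2094]
AᵀP(A−BK) = [0.2828 -0.3006; -0.3006 0.8480]
P' = Q + AᵀP(A−BK) = [2.7828 0.6994; 0.6994 4.8480]
tr(P') = 7.6308


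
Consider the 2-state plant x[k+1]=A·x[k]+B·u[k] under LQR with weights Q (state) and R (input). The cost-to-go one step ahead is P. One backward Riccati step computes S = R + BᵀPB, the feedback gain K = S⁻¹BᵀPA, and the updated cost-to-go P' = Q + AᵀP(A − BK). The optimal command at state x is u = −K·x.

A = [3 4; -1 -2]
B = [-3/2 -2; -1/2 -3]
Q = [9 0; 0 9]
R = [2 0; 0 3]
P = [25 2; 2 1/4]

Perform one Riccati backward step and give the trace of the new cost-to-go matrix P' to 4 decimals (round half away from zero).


29.6800

BᵀP = [-38.5000 -3.1250; -56.0000 -4.7500]
S = R + BᵀPB = [2 0; 0 3] + [59.3125 86.3750; 86.3750 126.2500] = [61.3125 86.3750; 86.3750 129.2500]
BᵀPA = [-112.3750 -147.7500; -163.2500 -214.5000]
K = S⁻¹·BᵀPA = [-0.9133 -1.2268; -0.6527 -0.8397]
A−BK = [0.3246 0.4803; -3.4149 -5.1325]
AᵀP(A−BK) = [4.0620 5.5523; 5.5523 7.6180]
P' = Q + AᵀP(A−BK) = [13.0620 5.5523; 5.5523 16.6180]
tr(P') = 29.6800


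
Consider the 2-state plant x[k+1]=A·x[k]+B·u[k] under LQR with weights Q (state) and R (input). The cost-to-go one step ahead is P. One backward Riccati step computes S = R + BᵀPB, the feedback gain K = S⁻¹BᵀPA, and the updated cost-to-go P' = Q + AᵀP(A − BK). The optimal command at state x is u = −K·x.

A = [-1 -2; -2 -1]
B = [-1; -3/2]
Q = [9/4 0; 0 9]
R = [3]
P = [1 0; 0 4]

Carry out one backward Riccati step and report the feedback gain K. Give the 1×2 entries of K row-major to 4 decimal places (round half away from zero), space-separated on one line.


BᵀP = [-1.0000 -6.0000]
S = R + BᵀPB = [3] + [10.0000] = [13.0000]
BᵀPA = [13.0000 8.0000]
K = S⁻¹·BᵀPA = [1.0000 0.6154]
A−BK = [0.0000 -1.3846; -0.5000 -0.0769]
AᵀP(A−BK) = [4.0000 2.0000; 2.0000 3.0769]
P' = Q + AᵀP(A−BK) = [6.2500 2.0000; 2.0000 12.0769]
tr(P') = 18.3269

1.0000 0.6154


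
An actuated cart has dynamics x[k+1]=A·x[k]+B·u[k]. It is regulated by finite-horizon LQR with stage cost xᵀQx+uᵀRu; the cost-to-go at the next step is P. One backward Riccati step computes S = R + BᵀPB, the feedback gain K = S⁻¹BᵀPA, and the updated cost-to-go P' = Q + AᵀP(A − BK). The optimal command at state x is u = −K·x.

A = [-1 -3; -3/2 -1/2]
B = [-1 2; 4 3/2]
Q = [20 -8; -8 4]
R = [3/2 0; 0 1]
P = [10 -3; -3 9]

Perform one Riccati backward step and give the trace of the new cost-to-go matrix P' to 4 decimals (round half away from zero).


BᵀP = [-22.0000 39.0000; 15.5000 7.5000]
S = R + BᵀPB = [3/2 0; 0 1] + [178.0000 14.5000; 14.5000 42.2500] = [179.5000 14.5000; 14.5000 43.2500]
BᵀPA = [-36.5000 46.5000; -26.7500 -50.2500]
K = S⁻¹·BᵀPA = [-0.1576 0.3627; -0.5656 -1.2835]
A−BK = [-0.0264 -0.0704; -0.0209 -0.0257]
AᵀP(A−BK) = [0.3648 0.6571; 0.6571 1.8892]
P' = Q + AᵀP(A−BK) = [20.3648 -7.3429; -7.3429 5.8892]
tr(P') = 26.2540

26.2540


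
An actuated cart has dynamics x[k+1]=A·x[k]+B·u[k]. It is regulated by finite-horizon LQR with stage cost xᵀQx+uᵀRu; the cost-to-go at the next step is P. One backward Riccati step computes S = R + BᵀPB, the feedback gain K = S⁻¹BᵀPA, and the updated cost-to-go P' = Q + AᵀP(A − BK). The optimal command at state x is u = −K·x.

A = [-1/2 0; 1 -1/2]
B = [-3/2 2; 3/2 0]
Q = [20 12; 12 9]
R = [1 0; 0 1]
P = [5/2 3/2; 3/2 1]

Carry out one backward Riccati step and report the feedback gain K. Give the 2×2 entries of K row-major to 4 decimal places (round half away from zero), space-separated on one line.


BᵀP = [-1.5000 -0.7500; 5.0000 3.0000]
S = R + BᵀPB = [1 0; 0 1] + [1.1250 -3.0000; -3.0000 10.0000] = [2.1250 -3.0000; -3.0000 11.0000]
BᵀPA = [0.0000 0.3750; 0.5000 -1.5000]
K = S⁻¹·BᵀPA = [0.1043 -0.0261; 0.0739 -0.1435]
A−BK = [-0.4913 0.2478; 0.8435 -0.4609]
AᵀP(A−BK) = [0.0880 -0.0533; -0.0533 0.0446]
P' = Q + AᵀP(A−BK) = [20.0880 11.9467; 11.9467 9.0446]
tr(P') = 29.1326

0.1043 -0.0261 0.0739 -0.1435


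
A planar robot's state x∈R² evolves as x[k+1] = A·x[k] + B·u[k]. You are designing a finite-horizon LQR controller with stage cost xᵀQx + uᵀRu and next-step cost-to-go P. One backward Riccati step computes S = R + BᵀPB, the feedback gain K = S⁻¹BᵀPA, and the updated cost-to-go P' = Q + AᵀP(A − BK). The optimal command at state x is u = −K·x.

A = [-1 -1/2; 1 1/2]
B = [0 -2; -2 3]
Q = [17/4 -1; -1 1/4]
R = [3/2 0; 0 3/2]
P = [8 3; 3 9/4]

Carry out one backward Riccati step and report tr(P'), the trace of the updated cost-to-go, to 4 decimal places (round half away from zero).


5.0232

BᵀP = [-6.0000 -4.5000; -7.0000 0.7500]
S = R + BᵀPB = [3/2 0; 0 3/2] + [9.0000 -1.5000; -1.5000 16.2500] = [10.5000 -1.5000; -1.5000 17.7500]
BᵀPA = [1.5000 0.7500; 7.7500 3.8750]
K = S⁻¹·BᵀPA = [0.2077 0.1039; 0.4542 0.2271]
A−BK = [-0.0916 -0.0458; 0.0530 0.0265]
AᵀP(A−BK) = [0.4185 0.2093; 0.2093 0.1046]
P' = Q + AᵀP(A−BK) = [4.6685 -0.7907; -0.7907 0.3546]
tr(P') = 5.0232


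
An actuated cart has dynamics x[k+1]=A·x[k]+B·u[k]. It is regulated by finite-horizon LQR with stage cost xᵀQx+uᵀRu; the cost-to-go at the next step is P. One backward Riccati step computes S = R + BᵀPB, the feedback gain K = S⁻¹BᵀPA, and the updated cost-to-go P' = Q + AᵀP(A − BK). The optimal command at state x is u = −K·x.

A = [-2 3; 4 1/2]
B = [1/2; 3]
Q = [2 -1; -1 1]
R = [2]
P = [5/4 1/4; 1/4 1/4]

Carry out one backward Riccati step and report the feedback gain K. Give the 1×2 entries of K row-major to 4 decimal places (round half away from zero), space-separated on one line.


BᵀP = [1.3750 0.8750]
S = R + BᵀPB = [2] + [3.3125] = [5.3125]
BᵀPA = [0.7500 4.5625]
K = S⁻¹·BᵀPA = [0.1412 0.8588]
A−BK = [-2.0706 2.5706; 3.5765 -2.0765]
AᵀP(A−BK) = [4.8941 -4.8941; -4.8941 8.1441]
P' = Q + AᵀP(A−BK) = [6.8941 -5.8941; -5.8941 9.1441]
tr(P') = 16.0382

0.1412 0.8588


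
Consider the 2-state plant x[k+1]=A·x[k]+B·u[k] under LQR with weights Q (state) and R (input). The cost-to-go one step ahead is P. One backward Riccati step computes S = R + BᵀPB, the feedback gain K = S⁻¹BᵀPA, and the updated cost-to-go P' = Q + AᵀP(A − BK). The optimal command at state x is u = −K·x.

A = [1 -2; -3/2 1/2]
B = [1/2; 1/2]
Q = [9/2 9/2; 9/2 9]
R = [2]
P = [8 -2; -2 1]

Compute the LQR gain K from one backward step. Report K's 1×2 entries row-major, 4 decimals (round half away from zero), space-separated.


1.1538 -1.9231

BᵀP = [3.0000 -0.5000]
S = R + BᵀPB = [2] + [1.2500] = [3.2500]
BᵀPA = [3.7500 -6.2500]
K = S⁻¹·BᵀPA = [1.1538 -1.9231]
A−BK = [0.4231 -1.0385; -2.0769 1.4615]
AᵀP(A−BK) = [11.9231 -16.5385; -16.5385 24.2308]
P' = Q + AᵀP(A−BK) = [16.4231 -12.0385; -12.0385 33.2308]
tr(P') = 49.6538


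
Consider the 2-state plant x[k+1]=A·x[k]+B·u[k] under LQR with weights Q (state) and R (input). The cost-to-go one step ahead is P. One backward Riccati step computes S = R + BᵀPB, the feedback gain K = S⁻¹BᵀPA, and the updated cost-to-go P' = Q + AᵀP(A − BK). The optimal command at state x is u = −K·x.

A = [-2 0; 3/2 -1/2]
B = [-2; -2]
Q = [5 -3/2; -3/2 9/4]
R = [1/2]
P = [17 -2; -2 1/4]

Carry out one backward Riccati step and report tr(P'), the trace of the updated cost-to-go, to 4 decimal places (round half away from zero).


BᵀP = [-30.0000 3.5000]
S = R + BᵀPB = [1/2] + [53.0000] = [53.5000]
BᵀPA = [65.2500 -1.7500]
K = S⁻¹·BᵀPA = [1.2196 -0.0327]
A−BK = [0.4393 -0.0654; 3.9393 -0.5654]
AᵀP(A−BK) = [0.9819 -0.0532; -0.0532 0.0053]
P' = Q + AᵀP(A−BK) = [5.9819 -1.5532; -1.5532 2.2553]
tr(P') = 8.2371

8.2371


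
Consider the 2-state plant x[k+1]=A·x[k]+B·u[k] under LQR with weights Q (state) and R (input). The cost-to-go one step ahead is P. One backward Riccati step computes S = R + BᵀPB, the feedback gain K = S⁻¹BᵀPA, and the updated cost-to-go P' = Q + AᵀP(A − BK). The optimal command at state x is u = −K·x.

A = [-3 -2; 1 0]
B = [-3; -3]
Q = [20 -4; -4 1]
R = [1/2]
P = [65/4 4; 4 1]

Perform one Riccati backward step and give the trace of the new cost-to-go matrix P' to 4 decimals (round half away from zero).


21.6109

BᵀP = [-60.7500 -15.0000]
S = R + BᵀPB = [1/2] + [227.2500] = [227.7500]
BᵀPA = [167.2500 121.5000]
K = S⁻¹·BᵀPA = [0.7344 0.5335]
A−BK = [-0.7969 -0.3996; 3.2031 1.6004]
AᵀP(A−BK) = [0.4286 0.2755; 0.2755 0.1822]
P' = Q + AᵀP(A−BK) = [20.4286 -3.7245; -3.7245 1.1822]
tr(P') = 21.6109


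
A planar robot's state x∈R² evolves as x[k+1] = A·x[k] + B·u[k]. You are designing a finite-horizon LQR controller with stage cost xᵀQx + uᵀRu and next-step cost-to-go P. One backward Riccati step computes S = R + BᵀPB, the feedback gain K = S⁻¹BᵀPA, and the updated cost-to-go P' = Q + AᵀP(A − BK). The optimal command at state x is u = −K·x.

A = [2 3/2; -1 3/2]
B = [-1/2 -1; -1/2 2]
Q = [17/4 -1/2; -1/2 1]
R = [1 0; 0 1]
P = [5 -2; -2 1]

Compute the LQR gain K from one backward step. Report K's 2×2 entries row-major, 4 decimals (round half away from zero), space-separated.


BᵀP = [-1.5000 0.5000; -9.0000 4.0000]
S = R + BᵀPB = [1 0; 0 1] + [0.5000 2.5000; 2.5000 17.0000] = [1.5000 2.5000; 2.5000 18.0000]
BᵀPA = [-3.5000 -1.5000; -22.0000 -7.5000]
K = S⁻¹·BᵀPA = [-0.3855 -0.3976; -1.1687 -0.3614]
A−BK = [0.6386 0.9398; 1.1446 2.0241]
AᵀP(A−BK) = [1.9398 1.1566; 1.1566 1.1928]
P' = Q + AᵀP(A−BK) = [6.1898 0.6566; 0.6566 2.1928]
tr(P') = 8.3825

-0.3855 -0.3976 -1.1687 -0.3614


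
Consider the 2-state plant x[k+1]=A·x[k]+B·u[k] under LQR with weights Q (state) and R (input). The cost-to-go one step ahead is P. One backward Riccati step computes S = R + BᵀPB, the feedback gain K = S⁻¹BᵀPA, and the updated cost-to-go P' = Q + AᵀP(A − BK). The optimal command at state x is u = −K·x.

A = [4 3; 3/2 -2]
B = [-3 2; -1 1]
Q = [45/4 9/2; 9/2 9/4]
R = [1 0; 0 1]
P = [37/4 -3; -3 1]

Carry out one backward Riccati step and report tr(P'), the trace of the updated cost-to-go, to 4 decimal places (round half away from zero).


BᵀP = [-24.7500 8.0000; 15.5000 -5.0000]
S = R + BᵀPB = [1 0; 0 1] + [66.2500 -41.5000; -41.5000 26.0000] = [67.2500 -41.5000; -41.5000 27.0000]
BᵀPA = [-87.0000 -90.2500; 54.5000 56.5000]
K = S⁻¹·BᵀPA = [-0.9332 -0.9840; 0.5842 0.5802]
A−BK = [0.0321 -1.1123; -0.0174 -3.5642]
AᵀP(A−BK) = [1.2253 1.2741; 1.2741 1.6658]
P' = Q + AᵀP(A−BK) = [12.4753 5.7741; 5.7741 3.9158]
tr(P') = 16.3910

16.3910


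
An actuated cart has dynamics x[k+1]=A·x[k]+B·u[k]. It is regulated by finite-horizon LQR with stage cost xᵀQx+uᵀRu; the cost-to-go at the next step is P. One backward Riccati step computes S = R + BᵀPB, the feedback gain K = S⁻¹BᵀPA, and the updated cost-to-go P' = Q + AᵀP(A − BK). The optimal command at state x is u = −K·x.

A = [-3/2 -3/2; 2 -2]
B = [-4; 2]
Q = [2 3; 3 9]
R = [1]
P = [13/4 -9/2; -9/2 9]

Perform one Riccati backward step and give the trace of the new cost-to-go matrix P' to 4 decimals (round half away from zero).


BᵀP = [-22.0000 36.0000]
S = R + BᵀPB = [1] + [160.0000] = [161.0000]
BᵀPA = [105.0000 -39.0000]
K = S⁻¹·BᵀPA = [0.6522 -0.2422]
A−BK = [1.1087 -2.4689; 0.6957 -1.5155]
AᵀP(A−BK) = [1.8342 -3.2527; -3.2527 6.8653]
P' = Q + AᵀP(A−BK) = [3.8342 -0.2527; -0.2527 15.8653]
tr(P') = 19.6995

19.6995


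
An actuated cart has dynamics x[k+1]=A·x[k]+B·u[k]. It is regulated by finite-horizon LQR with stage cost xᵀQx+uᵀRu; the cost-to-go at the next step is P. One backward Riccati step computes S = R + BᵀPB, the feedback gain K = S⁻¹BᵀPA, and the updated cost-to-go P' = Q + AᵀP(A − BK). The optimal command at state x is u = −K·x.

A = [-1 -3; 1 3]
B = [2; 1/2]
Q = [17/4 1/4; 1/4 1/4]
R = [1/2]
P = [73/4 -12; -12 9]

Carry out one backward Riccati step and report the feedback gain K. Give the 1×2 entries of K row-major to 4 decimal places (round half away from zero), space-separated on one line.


BᵀP = [30.5000 -19.5000]
S = R + BᵀPB = [1/2] + [51.2500] = [51.7500]
BᵀPA = [-50.0000 -150.0000]
K = S⁻¹·BᵀPA = [-0.9662 -2.8986]
A−BK = [0.9324 2.7971; 1.4831 4.4493]
AᵀP(A−BK) = [2.9408 8.8225; 8.8225 26.4674]
P' = Q + AᵀP(A−BK) = [7.1908 9.0725; 9.0725 26.7174]
tr(P') = 33.9082

-0.9662 -2.8986


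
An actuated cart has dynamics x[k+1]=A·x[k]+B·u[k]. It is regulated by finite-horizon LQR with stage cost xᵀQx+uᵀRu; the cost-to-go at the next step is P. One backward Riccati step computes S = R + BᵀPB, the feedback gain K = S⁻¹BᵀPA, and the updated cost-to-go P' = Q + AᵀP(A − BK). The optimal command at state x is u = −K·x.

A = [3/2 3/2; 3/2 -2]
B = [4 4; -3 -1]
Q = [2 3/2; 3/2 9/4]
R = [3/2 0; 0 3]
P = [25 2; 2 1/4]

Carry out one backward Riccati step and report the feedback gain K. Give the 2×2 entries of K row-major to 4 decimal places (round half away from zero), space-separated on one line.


BᵀP = [94.0000 7.2500; 98.0000 7.7500]
S = R + BᵀPB = [3/2 0; 0 3] + [354.2500 368.7500; 368.7500 384.2500] = [355.7500 368.7500; 368.7500 387.2500]
BᵀPA = [151.8750 126.5000; 158.6250 131.5000]
K = S⁻¹·BᵀPA = [0.1794 0.2777; 0.2388 0.0751]
A−BK = [-0.1728 0.0886; 2.2769 -1.0917]
AᵀP(A−BK) = [0.6882 -0.0949; -0.0949 0.2399]
P' = Q + AᵀP(A−BK) = [2.6882 1.4051; 1.4051 2.4899]
tr(P') = 5.1781

0.1794 0.2777 0.2388 0.0751


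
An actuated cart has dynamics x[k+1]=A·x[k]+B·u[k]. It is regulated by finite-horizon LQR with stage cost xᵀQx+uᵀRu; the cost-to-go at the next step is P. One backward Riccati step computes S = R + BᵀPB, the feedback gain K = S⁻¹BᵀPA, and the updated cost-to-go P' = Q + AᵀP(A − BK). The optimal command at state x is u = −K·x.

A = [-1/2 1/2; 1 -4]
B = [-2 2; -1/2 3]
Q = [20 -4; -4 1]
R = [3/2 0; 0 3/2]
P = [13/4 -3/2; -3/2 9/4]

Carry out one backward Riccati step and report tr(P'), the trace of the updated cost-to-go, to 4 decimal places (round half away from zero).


29.5969

BᵀP = [-5.7500 1.8750; 2.0000 3.7500]
S = R + BᵀPB = [3/2 0; 0 3/2] + [10.5625 -5.8750; -5.8750 15.2500] = [12.0625 -5.8750; -5.8750 16.7500]
BᵀPA = [4.7500 -10.3750; 2.7500 -14.0000]
K = S⁻¹·BᵀPA = [0.5713 -1.5283; 0.3646 -1.3719]
A−BK = [-0.0865 0.1872; 0.1919 -0.6486]
AᵀP(A−BK) = [0.8460 -2.5307; -2.5307 7.7509]
P' = Q + AᵀP(A−BK) = [20.8460 -6.5307; -6.5307 8.7509]
tr(P') = 29.5969


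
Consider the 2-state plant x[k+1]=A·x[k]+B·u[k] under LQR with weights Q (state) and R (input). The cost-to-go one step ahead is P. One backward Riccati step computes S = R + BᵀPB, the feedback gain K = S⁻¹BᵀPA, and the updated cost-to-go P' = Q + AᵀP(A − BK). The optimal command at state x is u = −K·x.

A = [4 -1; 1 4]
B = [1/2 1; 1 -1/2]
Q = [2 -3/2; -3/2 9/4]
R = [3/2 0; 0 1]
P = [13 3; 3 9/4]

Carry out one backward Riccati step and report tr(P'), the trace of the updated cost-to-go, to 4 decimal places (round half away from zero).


29.7292

BᵀP = [9.5000 3.7500; 11.5000 1.8750]
S = R + BᵀPB = [3/2 0; 0 1] + [8.5000 7.6250; 7.6250 10.5625] = [10.0000 7.6250; 7.6250 11.5625]
BᵀPA = [41.7500 5.5000; 47.8750 -4.0000]
K = S⁻¹·BᵀPA = [2.0473 1.6369; 2.7904 -1.4254]
A−BK = [0.1859 -0.3930; 0.3479 1.6504]
AᵀP(A−BK) = [15.1835 1.9016; 1.9016 10.2957]
P' = Q + AᵀP(A−BK) = [17.1835 0.4016; 0.4016 12.5457]
tr(P') = 29.7292


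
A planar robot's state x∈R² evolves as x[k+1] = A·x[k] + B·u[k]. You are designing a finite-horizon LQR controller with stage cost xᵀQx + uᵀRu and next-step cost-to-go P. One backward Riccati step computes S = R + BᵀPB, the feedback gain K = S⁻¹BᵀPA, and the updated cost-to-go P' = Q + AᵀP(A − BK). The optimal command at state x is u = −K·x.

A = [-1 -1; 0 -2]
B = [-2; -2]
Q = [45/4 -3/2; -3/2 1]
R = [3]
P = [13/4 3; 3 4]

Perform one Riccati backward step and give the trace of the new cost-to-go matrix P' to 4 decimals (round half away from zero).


BᵀP = [-12.5000 -14.0000]
S = R + BᵀPB = [3] + [53.0000] = [56.0000]
BᵀPA = [12.5000 40.5000]
K = S⁻¹·BᵀPA = [0.2232 0.7232]
A−BK = [-0.5536 0.4464; 0.4464 -0.5536]
AᵀP(A−BK) = [0.4598 0.2098; 0.2098 1.9598]
P' = Q + AᵀP(A−BK) = [11.7098 -1.2902; -1.2902 2.9598]
tr(P') = 14.6696

14.6696


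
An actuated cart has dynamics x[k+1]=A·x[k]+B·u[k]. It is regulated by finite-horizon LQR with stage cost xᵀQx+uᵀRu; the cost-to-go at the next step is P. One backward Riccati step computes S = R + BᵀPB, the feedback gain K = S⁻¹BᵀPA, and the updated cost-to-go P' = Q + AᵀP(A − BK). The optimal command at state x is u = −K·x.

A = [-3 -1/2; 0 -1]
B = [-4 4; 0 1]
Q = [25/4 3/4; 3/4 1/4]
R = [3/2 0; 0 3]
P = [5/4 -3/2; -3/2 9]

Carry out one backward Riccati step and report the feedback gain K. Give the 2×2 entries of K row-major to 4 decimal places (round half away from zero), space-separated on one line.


0.6538 -0.5833 -0.0673 -0.6458

BᵀP = [-5.0000 6.0000; 3.5000 3.0000]
S = R + BᵀPB = [3/2 0; 0 3] + [20.0000 -14.0000; -14.0000 17.0000] = [21.5000 -14.0000; -14.0000 20.0000]
BᵀPA = [15.0000 -3.5000; -10.5000 -4.7500]
K = S⁻¹·BᵀPA = [0.6538 -0.5833; -0.0673 -0.6458]
A−BK = [-0.1154 -0.2500; 0.0673 -0.3542]
AᵀP(A−BK) = [0.7356 -0.6563; -0.6563 2.7031]
P' = Q + AᵀP(A−BK) = [6.9856 0.0938; 0.0938 2.9531]
tr(P') = 9.9387


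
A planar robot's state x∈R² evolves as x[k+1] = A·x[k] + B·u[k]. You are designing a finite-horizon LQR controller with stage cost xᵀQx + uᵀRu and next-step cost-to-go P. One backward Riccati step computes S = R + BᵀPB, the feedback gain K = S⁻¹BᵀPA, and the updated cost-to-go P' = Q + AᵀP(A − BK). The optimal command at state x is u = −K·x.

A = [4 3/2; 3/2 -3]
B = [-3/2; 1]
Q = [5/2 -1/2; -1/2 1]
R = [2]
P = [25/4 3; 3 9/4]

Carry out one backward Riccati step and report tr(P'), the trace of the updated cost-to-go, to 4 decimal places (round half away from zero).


BᵀP = [-6.3750 -2.2500]
S = R + BᵀPB = [2] + [7.3125] = [9.3125]
BᵀPA = [-28.8750 -2.8125]
K = S⁻¹·BᵀPA = [-3.1007 -0.3020]
A−BK = [-0.6510 1.0470; 4.6007 -2.6980]
AᵀP(A−BK) = [51.5306 -10.5956; -10.5956 6.4631]
P' = Q + AᵀP(A−BK) = [54.0306 -11.0956; -11.0956 7.4631]
tr(P') = 61.4937

61.4937


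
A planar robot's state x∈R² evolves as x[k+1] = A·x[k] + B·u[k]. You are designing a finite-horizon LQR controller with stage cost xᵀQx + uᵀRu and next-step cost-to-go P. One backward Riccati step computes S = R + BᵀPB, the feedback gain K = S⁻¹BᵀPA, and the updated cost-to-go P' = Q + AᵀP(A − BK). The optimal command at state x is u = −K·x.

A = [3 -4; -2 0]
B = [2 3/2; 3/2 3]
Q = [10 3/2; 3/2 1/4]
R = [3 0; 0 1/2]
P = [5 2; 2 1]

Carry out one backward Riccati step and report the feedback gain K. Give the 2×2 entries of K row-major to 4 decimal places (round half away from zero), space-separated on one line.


BᵀP = [13.0000 5.5000; 13.5000 6.0000]
S = R + BᵀPB = [3 0; 0 1/2] + [34.2500 36.0000; 36.0000 38.2500] = [37.2500 36.0000; 36.0000 38.7500]
BᵀPA = [28.0000 -52.0000; 28.5000 -54.0000]
K = S⁻¹·BᵀPA = [0.4002 -0.4816; 0.3637 -0.9462]
A−BK = [1.6541 -1.6176; -3.6914 3.5608]
AᵀP(A−BK) = [3.4294 -3.5507; -3.5507 3.8660]
P' = Q + AᵀP(A−BK) = [13.4294 -2.0507; -2.0507 4.1160]
tr(P') = 17.5455

0.4002 -0.4816 0.3637 -0.9462


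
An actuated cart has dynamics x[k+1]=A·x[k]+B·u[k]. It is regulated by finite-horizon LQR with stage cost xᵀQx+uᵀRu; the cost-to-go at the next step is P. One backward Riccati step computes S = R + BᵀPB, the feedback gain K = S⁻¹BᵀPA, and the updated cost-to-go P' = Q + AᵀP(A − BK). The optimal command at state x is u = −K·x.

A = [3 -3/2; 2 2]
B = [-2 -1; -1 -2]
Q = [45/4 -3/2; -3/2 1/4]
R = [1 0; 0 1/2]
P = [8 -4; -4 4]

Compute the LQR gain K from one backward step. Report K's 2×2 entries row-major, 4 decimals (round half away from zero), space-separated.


-1.2677 1.5569 -0.3446 -1.6738

BᵀP = [-12.0000 4.0000; 0.0000 -4.0000]
S = R + BᵀPB = [1 0; 0 1/2] + [20.0000 4.0000; 4.0000 8.0000] = [21.0000 4.0000; 4.0000 8.5000]
BᵀPA = [-28.0000 26.0000; -8.0000 -8.0000]
K = S⁻¹·BᵀPA = [-1.2677 1.5569; -0.3446 -1.6738]
A−BK = [0.1200 -0.0600; 0.0431 0.2092]
AᵀP(A−BK) = [1.7477 -1.7969; -1.7969 4.1292]
P' = Q + AᵀP(A−BK) = [12.9977 -3.2969; -3.2969 4.3792]
tr(P') = 17.3769


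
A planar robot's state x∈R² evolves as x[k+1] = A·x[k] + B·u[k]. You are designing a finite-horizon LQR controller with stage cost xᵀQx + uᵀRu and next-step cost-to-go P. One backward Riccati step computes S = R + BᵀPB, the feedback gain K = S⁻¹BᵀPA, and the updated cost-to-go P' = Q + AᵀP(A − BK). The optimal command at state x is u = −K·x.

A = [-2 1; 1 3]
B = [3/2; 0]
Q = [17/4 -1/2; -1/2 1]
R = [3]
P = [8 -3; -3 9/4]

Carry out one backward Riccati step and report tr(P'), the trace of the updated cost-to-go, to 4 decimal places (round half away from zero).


BᵀP = [12.0000 -4.5000]
S = R + BᵀPB = [3] + [18.0000] = [21.0000]
BᵀPA = [-28.5000 -1.5000]
K = S⁻¹·BᵀPA = [-1.3571 -0.0714]
A−BK = [0.0357 1.1071; 1.0000 3.0000]
AᵀP(A−BK) = [7.5714 3.7143; 3.7143 10.1429]
P' = Q + AᵀP(A−BK) = [11.8214 3.2143; 3.2143 11.1429]
tr(P') = 22.9643

22.9643


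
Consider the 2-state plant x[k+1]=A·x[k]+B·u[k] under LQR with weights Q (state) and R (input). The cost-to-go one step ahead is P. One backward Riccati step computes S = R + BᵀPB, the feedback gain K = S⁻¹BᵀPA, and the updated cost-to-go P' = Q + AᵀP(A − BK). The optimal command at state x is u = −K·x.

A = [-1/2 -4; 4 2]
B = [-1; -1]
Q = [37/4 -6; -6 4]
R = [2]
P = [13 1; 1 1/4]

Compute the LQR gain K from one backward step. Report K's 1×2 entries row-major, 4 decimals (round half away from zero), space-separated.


0.1159 3.1014

BᵀP = [-14.0000 -1.2500]
S = R + BᵀPB = [2] + [15.2500] = [17.2500]
BᵀPA = [2.0000 53.5000]
K = S⁻¹·BᵀPA = [0.1159 3.1014]
A−BK = [-0.3841 -0.8986; 4.1159 5.1014]
AᵀP(A−BK) = [3.0181 4.7971; 4.7971 27.0725]
P' = Q + AᵀP(A−BK) = [12.2681 -1.2029; -1.2029 31.0725]
tr(P') = 43.3406


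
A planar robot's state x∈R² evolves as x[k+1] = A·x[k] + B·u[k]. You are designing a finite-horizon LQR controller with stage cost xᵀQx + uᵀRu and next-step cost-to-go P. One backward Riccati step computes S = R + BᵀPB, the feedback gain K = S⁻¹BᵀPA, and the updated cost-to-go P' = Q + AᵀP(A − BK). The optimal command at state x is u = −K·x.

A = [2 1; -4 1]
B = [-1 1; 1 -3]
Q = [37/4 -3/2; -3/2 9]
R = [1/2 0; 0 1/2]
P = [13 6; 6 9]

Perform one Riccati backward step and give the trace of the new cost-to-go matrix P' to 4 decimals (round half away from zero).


BᵀP = [-7.0000 3.0000; -5.0000 -21.0000]
S = R + BᵀPB = [1/2 0; 0 1/2] + [10.0000 -16.0000; -16.0000 58.0000] = [10.5000 -16.0000; -16.0000 58.5000]
BᵀPA = [-26.0000 -4.0000; 74.0000 -26.0000]
K = S⁻¹·BᵀPA = [-0.9407 -1.8144; 1.0077 -0.9407]
A−BK = [0.0516 0.1263; -0.0363 -0.0077]
AᵀP(A−BK) = [0.9742 0.4368; 0.4368 2.2847]
P' = Q + AᵀP(A−BK) = [10.2242 -1.0632; -1.0632 11.2847]
tr(P') = 21.5089

21.5089


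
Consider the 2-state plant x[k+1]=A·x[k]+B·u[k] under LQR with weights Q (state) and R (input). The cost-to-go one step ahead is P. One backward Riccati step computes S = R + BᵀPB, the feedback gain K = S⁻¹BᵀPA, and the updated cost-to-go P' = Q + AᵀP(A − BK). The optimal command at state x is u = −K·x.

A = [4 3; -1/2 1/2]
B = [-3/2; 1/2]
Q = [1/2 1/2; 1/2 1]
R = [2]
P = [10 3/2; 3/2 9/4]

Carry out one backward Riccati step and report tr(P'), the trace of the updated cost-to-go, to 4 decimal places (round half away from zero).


BᵀP = [-14.2500 -1.1250]
S = R + BᵀPB = [2] + [20.8125] = [22.8125]
BᵀPA = [-56.4375 -43.3125]
K = S⁻¹·BᵀPA = [-2.4740 -1.8986]
A−BK = [0.2890 0.1521; 0.7370 1.4493]
AᵀP(A−BK) = [14.9377 13.0336; 13.0336 12.8281]
P' = Q + AᵀP(A−BK) = [15.4377 13.5336; 13.5336 13.8281]
tr(P') = 29.2658

29.2658


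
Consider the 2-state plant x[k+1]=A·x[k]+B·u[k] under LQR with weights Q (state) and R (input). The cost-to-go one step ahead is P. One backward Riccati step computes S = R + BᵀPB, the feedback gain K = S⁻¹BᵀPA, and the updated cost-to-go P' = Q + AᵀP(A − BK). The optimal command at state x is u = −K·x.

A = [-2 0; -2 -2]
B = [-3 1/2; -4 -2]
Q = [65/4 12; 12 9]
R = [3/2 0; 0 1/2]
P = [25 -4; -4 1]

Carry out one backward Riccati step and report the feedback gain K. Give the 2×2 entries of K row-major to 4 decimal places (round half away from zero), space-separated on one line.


0.6074 0.0946 -0.2860 0.6562

BᵀP = [-59.0000 8.0000; 20.5000 -4.0000]
S = R + BᵀPB = [3/2 0; 0 1/2] + [145.0000 -45.5000; -45.5000 18.2500] = [146.5000 -45.5000; -45.5000 18.7500]
BᵀPA = [102.0000 -16.0000; -33.0000 8.0000]
K = S⁻¹·BᵀPA = [0.6074 0.0946; -0.2860 0.6562]
A−BK = [-0.0347 -0.0443; -0.1423 -0.3093]
AᵀP(A−BK) = [0.6052 0.0067; 0.0067 0.2638]
P' = Q + AᵀP(A−BK) = [16.8552 12.0067; 12.0067 9.2638]
tr(P') = 26.1190


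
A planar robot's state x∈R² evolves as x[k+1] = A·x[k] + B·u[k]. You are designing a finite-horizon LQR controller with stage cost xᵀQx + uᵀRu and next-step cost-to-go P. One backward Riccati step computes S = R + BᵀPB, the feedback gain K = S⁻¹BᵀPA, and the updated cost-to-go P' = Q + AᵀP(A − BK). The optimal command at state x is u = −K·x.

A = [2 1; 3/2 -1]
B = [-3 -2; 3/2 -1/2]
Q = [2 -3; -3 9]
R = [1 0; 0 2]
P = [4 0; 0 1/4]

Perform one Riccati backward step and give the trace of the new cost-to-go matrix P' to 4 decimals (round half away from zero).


12.5154

BᵀP = [-12.0000 0.3750; -8.0000 -0.1250]
S = R + BᵀPB = [1 0; 0 2] + [36.5625 23.8125; 23.8125 16.0625] = [37.5625 23.8125; 23.8125 18.0625]
BᵀPA = [-23.4375 -12.3750; -16.1875 -7.8750]
K = S⁻¹·BᵀPA = [-0.3399 -0.3231; -0.4481 -0.0101]
A−BK = [0.0841 0.0107; 1.7858 -0.5205]
AᵀP(A−BK) = [1.3427 -0.1099; -0.1099 0.1727]
P' = Q + AᵀP(A−BK) = [3.3427 -3.1099; -3.1099 9.1727]
tr(P') = 12.5154


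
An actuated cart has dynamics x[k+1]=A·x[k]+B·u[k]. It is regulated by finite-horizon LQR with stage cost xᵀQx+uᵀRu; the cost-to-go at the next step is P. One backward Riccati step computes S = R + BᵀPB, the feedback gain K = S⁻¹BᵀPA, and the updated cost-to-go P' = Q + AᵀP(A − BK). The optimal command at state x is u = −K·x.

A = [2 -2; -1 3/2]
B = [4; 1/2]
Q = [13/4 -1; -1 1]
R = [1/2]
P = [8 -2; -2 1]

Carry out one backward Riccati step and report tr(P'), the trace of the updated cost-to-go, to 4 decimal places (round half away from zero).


BᵀP = [31.0000 -7.5000]
S = R + BᵀPB = [1/2] + [120.2500] = [120.7500]
BᵀPA = [69.5000 -73.2500]
K = S⁻¹·BᵀPA = [0.5756 -0.6066]
A−BK = [-0.3023 0.4265; -1.2878 1.8033]
AᵀP(A−BK) = [0.9979 -1.3395; -1.3395 1.8147]
P' = Q + AᵀP(A−BK) = [4.2479 -2.3395; -2.3395 2.8147]
tr(P') = 7.0626

7.0626


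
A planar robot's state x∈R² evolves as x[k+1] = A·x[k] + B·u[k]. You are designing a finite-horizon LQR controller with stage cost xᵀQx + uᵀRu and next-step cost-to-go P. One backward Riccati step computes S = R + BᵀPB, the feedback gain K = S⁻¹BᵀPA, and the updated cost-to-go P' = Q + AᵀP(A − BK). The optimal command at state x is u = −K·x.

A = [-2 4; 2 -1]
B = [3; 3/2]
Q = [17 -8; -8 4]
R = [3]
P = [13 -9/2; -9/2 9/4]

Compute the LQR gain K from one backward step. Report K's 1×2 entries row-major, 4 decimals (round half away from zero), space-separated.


-1.0022 1.6452

BᵀP = [32.2500 -10.1250]
S = R + BᵀPB = [3] + [81.5625] = [84.5625]
BᵀPA = [-84.7500 139.1250]
K = S⁻¹·BᵀPA = [-1.0022 1.6452]
A−BK = [1.0067 -0.9357; 3.5033 -3.4678]
AᵀP(A−BK) = [12.0621 -14.0665; -14.0665 17.3570]
P' = Q + AᵀP(A−BK) = [29.0621 -22.0665; -22.0665 21.3570]
tr(P') = 50.4191


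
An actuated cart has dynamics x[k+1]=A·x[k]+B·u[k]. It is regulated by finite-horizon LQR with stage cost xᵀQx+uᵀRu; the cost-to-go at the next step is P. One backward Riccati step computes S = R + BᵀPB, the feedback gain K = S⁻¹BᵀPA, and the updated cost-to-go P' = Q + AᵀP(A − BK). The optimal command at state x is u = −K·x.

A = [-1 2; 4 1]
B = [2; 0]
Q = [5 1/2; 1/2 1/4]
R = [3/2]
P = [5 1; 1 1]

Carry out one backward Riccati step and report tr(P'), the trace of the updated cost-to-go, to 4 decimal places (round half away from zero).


BᵀP = [10.0000 2.0000]
S = R + BᵀPB = [3/2] + [20.0000] = [21.5000]
BᵀPA = [-2.0000 22.0000]
K = S⁻¹·BᵀPA = [-0.0930 1.0233]
A−BK = [-0.8140 -0.0465; 4.0000 1.0000]
AᵀP(A−BK) = [12.8140 3.0465; 3.0465 2.4884]
P' = Q + AᵀP(A−BK) = [17.8140 3.5465; 3.5465 2.7384]
tr(P') = 20.5523

20.5523


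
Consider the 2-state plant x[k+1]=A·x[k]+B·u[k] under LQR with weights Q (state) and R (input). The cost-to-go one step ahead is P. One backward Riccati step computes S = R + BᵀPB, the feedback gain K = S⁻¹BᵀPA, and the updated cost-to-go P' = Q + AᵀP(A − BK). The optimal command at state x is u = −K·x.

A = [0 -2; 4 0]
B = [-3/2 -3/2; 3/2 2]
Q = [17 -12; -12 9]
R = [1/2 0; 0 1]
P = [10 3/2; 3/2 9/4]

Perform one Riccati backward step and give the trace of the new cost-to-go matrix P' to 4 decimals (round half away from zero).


BᵀP = [-12.7500 1.1250; -12.0000 2.2500]
S = R + BᵀPB = [1/2 0; 0 1] + [20.8125 21.3750; 21.3750 22.5000] = [21.3125 21.3750; 21.3750 23.5000]
BᵀPA = [4.5000 25.5000; 9.0000 24.0000]
K = S⁻¹·BᵀPA = [-1.9708 1.9623; 2.1756 -0.7636]
A−BK = [0.3071 -0.2019; 2.6050 -1.4163]
AᵀP(A−BK) = [25.2883 -13.9581; -13.9581 8.2872]
P' = Q + AᵀP(A−BK) = [42.2883 -25.9581; -25.9581 17.2872]
tr(P') = 59.5755

59.5755


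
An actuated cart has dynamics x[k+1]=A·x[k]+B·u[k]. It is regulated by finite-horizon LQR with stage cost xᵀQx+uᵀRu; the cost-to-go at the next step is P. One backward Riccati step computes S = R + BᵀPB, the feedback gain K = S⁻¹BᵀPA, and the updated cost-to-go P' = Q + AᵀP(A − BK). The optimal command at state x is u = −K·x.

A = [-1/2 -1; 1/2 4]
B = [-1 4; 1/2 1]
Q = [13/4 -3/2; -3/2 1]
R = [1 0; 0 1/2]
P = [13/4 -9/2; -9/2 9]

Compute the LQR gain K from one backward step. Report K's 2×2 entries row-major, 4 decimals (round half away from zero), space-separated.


BᵀP = [-5.5000 9.0000; 8.5000 -9.0000]
S = R + BᵀPB = [1 0; 0 1/2] + [10.0000 -13.0000; -13.0000 25.0000] = [11.0000 -13.0000; -13.0000 25.5000]
BᵀPA = [7.2500 41.5000; -8.7500 -44.5000]
K = S⁻¹·BᵀPA = [0.6379 4.3027; -0.0179 0.4484]
A−BK = [0.2096 1.5090; 0.1990 1.4002]
AᵀP(A−BK) = [0.5308 3.6043; 3.6043 24.6435]
P' = Q + AᵀP(A−BK) = [3.7808 2.1043; 2.1043 25.6435]
tr(P') = 29.4243

0.6379 4.3027 -0.0179 0.4484


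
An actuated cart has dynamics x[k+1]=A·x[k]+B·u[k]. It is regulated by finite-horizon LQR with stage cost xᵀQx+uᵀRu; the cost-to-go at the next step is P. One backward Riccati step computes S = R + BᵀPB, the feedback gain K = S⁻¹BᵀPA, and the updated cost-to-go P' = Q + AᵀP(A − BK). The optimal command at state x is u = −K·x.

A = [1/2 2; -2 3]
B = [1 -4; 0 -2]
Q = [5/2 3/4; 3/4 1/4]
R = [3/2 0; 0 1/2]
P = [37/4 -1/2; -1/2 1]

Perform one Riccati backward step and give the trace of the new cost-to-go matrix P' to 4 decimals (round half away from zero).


10.7208

BᵀP = [9.2500 -0.5000; -36.0000 0.0000]
S = R + BᵀPB = [3/2 0; 0 1/2] + [9.2500 -36.0000; -36.0000 144.0000] = [10.7500 -36.0000; -36.0000 144.5000]
BᵀPA = [5.6250 17.0000; -18.0000 -72.0000]
K = S⁻¹·BᵀPA = [0.6404 -0.5265; 0.0350 -0.6294]
A−BK = [-0.0005 0.0087; -1.9301 1.7411]
AᵀP(A−BK) = [4.3399 -3.8684; -3.8684 3.6309]
P' = Q + AᵀP(A−BK) = [6.8399 -3.1184; -3.1184 3.8809]
tr(P') = 10.7208


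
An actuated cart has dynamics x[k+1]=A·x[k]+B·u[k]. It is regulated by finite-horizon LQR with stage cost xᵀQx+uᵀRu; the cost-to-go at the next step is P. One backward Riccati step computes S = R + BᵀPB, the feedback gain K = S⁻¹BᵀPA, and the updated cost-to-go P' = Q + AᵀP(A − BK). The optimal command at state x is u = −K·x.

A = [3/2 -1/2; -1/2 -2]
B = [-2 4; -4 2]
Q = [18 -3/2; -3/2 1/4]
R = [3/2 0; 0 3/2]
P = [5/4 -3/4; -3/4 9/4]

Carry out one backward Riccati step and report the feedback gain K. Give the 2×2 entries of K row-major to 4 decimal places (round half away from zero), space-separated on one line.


0.3586 0.5342 0.4953 0.1186

BᵀP = [0.5000 -7.5000; 3.5000 1.5000]
S = R + BᵀPB = [3/2 0; 0 3/2] + [29.0000 -13.0000; -13.0000 17.0000] = [30.5000 -13.0000; -13.0000 18.5000]
BᵀPA = [4.5000 14.7500; 4.5000 -4.7500]
K = S⁻¹·BᵀPA = [0.3586 0.5342; 0.4953 0.1186]
A−BK = [0.2362 0.0939; -0.0560 -0.1006]
AᵀP(A−BK) = [0.6575 0.4376; 0.4376 0.4970]
P' = Q + AᵀP(A−BK) = [18.6575 -1.0624; -1.0624 0.7470]
tr(P') = 19.4045


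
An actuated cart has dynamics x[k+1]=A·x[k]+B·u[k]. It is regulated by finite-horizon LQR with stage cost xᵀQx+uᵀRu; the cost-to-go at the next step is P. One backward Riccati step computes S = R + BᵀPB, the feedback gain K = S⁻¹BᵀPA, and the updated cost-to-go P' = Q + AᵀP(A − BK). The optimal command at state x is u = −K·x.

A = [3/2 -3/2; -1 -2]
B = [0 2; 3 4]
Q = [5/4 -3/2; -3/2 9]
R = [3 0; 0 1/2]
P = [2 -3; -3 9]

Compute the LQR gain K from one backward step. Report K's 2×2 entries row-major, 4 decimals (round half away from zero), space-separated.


-0.6670 0.1294 0.1726 -0.5708

BᵀP = [-9.0000 27.0000; -8.0000 30.0000]
S = R + BᵀPB = [3 0; 0 1/2] + [81.0000 90.0000; 90.0000 104.0000] = [84.0000 90.0000; 90.0000 104.5000]
BᵀPA = [-40.5000 -40.5000; -42.0000 -48.0000]
K = S⁻¹·BᵀPA = [-0.6670 0.1294; 0.1726 -0.5708]
A−BK = [1.1549 -0.3584; 0.3108 -0.1051]
AᵀP(A−BK) = [2.7329 -0.7317; -0.7317 0.3435]
P' = Q + AᵀP(A−BK) = [3.9829 -2.2317; -2.2317 9.3435]
tr(P') = 13.3263


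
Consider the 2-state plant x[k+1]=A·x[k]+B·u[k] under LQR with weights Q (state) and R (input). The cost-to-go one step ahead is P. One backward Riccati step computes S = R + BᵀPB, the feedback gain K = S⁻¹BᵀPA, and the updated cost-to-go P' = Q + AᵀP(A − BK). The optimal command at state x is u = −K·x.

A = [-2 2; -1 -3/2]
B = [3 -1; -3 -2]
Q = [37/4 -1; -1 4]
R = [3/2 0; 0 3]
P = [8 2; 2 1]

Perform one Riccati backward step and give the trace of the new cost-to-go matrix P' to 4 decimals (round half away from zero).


BᵀP = [18.0000 3.0000; -12.0000 -4.0000]
S = R + BᵀPB = [3/2 0; 0 3] + [45.0000 -24.0000; -24.0000 20.0000] = [46.5000 -24.0000; -24.0000 23.0000]
BᵀPA = [-39.0000 31.5000; 28.0000 -18.0000]
K = S⁻¹·BᵀPA = [-0.4559 0.5927; 0.7416 -0.1641]
A−BK = [0.1094 0.0578; -0.8845 -0.0502]
AᵀP(A−BK) = [2.4529 -0.7888; -0.7888 0.6254]
P' = Q + AᵀP(A−BK) = [11.7029 -1.7888; -1.7888 4.6254]
tr(P') = 16.3283

16.3283
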